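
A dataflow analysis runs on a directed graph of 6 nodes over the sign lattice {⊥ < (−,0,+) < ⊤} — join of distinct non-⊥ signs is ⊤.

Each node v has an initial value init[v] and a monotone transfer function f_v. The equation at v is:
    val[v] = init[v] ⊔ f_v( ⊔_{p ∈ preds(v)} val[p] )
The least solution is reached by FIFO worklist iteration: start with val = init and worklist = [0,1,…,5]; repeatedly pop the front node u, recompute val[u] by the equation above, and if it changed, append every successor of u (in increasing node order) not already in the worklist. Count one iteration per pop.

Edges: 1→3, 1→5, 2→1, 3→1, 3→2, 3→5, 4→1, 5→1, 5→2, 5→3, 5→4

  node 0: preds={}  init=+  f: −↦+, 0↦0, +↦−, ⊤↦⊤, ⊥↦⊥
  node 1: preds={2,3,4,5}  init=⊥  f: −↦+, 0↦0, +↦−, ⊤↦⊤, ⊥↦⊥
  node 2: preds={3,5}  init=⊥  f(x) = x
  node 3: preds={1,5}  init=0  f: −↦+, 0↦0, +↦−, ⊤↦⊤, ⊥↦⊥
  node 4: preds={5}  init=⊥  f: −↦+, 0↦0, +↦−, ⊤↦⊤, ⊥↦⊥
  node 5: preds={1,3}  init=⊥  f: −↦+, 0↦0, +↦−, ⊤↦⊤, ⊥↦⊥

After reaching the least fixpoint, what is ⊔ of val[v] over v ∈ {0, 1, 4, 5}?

Worklist (11 pops):
  #1 pop 0: in=⊥ → + (no change)
  #2 pop 1: in=0 → 0 (was ⊥); enqueue []
  #3 pop 2: in=0 → 0 (was ⊥); enqueue [1]
  #4 pop 3: in=0 → 0 (no change)
  #5 pop 4: in=⊥ → ⊥ (no change)
  #6 pop 5: in=0 → 0 (was ⊥); enqueue [2,3,4]
  #7 pop 1: in=0 → 0 (no change)
  #8 pop 2: in=0 → 0 (no change)
  #9 pop 3: in=0 → 0 (no change)
  #10 pop 4: in=0 → 0 (was ⊥); enqueue [1]
  #11 pop 1: in=0 → 0 (no change)

Fixpoint:
  val[0] = +
  val[1] = 0
  val[2] = 0
  val[3] = 0
  val[4] = 0
  val[5] = 0

⊤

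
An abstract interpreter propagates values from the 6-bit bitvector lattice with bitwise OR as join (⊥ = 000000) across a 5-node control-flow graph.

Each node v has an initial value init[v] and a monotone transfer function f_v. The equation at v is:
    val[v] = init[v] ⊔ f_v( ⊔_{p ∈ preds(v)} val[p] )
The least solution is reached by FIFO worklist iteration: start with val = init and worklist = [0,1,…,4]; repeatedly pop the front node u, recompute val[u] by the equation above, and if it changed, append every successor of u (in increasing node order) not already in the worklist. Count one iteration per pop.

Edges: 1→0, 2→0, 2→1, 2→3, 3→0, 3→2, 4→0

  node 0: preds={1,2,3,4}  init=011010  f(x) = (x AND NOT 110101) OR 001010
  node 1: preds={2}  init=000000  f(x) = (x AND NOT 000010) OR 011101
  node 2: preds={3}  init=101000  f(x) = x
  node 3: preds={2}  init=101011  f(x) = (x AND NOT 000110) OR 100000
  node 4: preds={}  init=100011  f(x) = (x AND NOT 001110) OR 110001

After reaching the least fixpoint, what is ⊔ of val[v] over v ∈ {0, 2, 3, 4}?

111011

Iteration log — 7 steps:
  step 1. node 0  ⊔preds=101011  new=011010  stable
  step 2. node 1  ⊔preds=101000  new=111101  old=000000  +wl: 0
  step 3. node 2  ⊔preds=101011  new=101011  old=101000  +wl: 1
  step 4. node 3  ⊔preds=101011  new=101011  stable
  step 5. node 4  ⊔preds=000000  new=110011  old=100011  +wl: 
  step 6. node 0  ⊔preds=111111  new=011010  stable
  step 7. node 1  ⊔preds=101011  new=111101  stable

Least fixpoint reached:
  node 0: 011010
  node 1: 111101
  node 2: 101011
  node 3: 101011
  node 4: 110011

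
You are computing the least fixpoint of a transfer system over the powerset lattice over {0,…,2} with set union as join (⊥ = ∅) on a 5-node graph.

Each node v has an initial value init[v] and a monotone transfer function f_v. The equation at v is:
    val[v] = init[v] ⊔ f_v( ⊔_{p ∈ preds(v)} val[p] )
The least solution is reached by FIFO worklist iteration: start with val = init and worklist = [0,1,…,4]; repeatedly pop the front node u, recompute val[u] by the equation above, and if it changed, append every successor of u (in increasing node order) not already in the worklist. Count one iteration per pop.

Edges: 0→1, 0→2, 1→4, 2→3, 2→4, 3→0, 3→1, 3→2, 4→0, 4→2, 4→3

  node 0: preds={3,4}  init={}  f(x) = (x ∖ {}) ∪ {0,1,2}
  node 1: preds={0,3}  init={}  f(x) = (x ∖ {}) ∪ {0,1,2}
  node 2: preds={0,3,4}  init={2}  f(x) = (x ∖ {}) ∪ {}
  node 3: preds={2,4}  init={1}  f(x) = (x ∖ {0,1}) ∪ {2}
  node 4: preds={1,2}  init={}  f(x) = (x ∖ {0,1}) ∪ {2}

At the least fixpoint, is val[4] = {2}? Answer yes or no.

yes

Trace (9 dequeues):
  [1] u=0 | in {1} | out {0,1,2} | prev {} | push {}
  [2] u=1 | in {0,1,2} | out {0,1,2} | prev {} | push {}
  [3] u=2 | in {0,1,2} | out {0,1,2} | prev {2} | push {}
  [4] u=3 | in {0,1,2} | out {1,2} | prev {1} | push {0,1,2}
  [5] u=4 | in {0,1,2} | out {2} | prev {} | push {3}
  [6] u=0 | in {1,2} | out {0,1,2} | ==
  [7] u=1 | in {0,1,2} | out {0,1,2} | ==
  [8] u=2 | in {0,1,2} | out {0,1,2} | ==
  [9] u=3 | in {0,1,2} | out {1,2} | ==

Converged values:
  [0] {0,1,2}
  [1] {0,1,2}
  [2] {0,1,2}
  [3] {1,2}
  [4] {2}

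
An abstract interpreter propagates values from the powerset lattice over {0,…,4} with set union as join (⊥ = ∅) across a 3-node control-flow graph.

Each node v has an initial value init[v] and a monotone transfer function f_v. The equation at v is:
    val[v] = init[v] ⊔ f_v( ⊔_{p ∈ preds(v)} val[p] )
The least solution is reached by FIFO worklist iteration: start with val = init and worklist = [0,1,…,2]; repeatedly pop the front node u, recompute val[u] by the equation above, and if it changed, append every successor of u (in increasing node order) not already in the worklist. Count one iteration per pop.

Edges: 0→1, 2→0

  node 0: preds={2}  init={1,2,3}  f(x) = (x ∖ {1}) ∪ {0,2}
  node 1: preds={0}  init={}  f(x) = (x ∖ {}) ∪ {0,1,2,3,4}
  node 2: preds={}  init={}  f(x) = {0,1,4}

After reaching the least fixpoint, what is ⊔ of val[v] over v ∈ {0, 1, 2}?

{0,1,2,3,4}

Worklist (5 pops):
  #1 pop 0: in={} → {0,1,2,3} (was {1,2,3}); enqueue []
  #2 pop 1: in={0,1,2,3} → {0,1,2,3,4} (was {}); enqueue []
  #3 pop 2: in={} → {0,1,4} (was {}); enqueue [0]
  #4 pop 0: in={0,1,4} → {0,1,2,3,4} (was {0,1,2,3}); enqueue [1]
  #5 pop 1: in={0,1,2,3,4} → {0,1,2,3,4} (no change)

Fixpoint:
  val[0] = {0,1,2,3,4}
  val[1] = {0,1,2,3,4}
  val[2] = {0,1,4}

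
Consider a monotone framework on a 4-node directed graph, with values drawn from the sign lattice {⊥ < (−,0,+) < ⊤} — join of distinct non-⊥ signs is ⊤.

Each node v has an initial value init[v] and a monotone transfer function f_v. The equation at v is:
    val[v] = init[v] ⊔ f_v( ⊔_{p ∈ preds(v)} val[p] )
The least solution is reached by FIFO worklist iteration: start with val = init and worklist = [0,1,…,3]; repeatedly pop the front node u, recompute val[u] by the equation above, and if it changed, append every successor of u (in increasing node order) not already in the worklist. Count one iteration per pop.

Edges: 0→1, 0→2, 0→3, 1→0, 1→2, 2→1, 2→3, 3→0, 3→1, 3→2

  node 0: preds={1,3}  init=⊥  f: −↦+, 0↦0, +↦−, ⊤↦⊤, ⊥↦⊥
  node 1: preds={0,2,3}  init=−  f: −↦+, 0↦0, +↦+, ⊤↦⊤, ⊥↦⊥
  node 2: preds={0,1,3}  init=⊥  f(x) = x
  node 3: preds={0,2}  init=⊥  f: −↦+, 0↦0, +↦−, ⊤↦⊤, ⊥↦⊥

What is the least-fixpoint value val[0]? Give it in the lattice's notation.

⊤

Worklist (8 pops):
  #1 pop 0: in=− → + (was ⊥); enqueue []
  #2 pop 1: in=+ → ⊤ (was −); enqueue [0]
  #3 pop 2: in=⊤ → ⊤ (was ⊥); enqueue [1]
  #4 pop 3: in=⊤ → ⊤ (was ⊥); enqueue [2]
  #5 pop 0: in=⊤ → ⊤ (was +); enqueue [3]
  #6 pop 1: in=⊤ → ⊤ (no change)
  #7 pop 2: in=⊤ → ⊤ (no change)
  #8 pop 3: in=⊤ → ⊤ (no change)

Fixpoint:
  val[0] = ⊤
  val[1] = ⊤
  val[2] = ⊤
  val[3] = ⊤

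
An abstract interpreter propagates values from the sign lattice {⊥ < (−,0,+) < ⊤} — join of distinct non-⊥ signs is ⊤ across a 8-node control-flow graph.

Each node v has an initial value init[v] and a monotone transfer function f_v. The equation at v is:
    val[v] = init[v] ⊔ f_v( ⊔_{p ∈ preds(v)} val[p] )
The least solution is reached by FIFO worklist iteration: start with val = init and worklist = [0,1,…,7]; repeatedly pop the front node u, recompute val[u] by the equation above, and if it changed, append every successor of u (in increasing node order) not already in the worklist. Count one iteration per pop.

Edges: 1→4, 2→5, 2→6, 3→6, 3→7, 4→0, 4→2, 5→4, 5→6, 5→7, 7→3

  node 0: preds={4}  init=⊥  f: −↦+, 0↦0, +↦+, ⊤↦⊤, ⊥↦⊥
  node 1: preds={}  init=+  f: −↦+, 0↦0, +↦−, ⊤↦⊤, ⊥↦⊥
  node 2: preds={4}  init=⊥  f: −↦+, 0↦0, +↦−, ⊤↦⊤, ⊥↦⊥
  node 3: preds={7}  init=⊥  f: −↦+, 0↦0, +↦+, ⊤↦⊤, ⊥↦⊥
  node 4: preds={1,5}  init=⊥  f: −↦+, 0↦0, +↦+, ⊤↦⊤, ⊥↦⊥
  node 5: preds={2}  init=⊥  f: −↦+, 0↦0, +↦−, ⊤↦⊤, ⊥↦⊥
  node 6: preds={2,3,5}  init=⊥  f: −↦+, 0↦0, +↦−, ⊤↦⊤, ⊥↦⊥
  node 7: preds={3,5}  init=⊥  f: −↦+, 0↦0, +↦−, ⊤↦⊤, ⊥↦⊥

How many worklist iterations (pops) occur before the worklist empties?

Worklist (17 pops):
  #1 pop 0: in=⊥ → ⊥ (no change)
  #2 pop 1: in=⊥ → + (no change)
  #3 pop 2: in=⊥ → ⊥ (no change)
  #4 pop 3: in=⊥ → ⊥ (no change)
  #5 pop 4: in=+ → + (was ⊥); enqueue [0,2]
  #6 pop 5: in=⊥ → ⊥ (no change)
  #7 pop 6: in=⊥ → ⊥ (no change)
  #8 pop 7: in=⊥ → ⊥ (no change)
  #9 pop 0: in=+ → + (was ⊥); enqueue []
  #10 pop 2: in=+ → − (was ⊥); enqueue [5,6]
  #11 pop 5: in=− → + (was ⊥); enqueue [4,7]
  #12 pop 6: in=⊤ → ⊤ (was ⊥); enqueue []
  #13 pop 4: in=+ → + (no change)
  #14 pop 7: in=+ → − (was ⊥); enqueue [3]
  #15 pop 3: in=− → + (was ⊥); enqueue [6,7]
  #16 pop 6: in=⊤ → ⊤ (no change)
  #17 pop 7: in=+ → − (no change)

Fixpoint:
  val[0] = +
  val[1] = +
  val[2] = −
  val[3] = +
  val[4] = +
  val[5] = +
  val[6] = ⊤
  val[7] = −

17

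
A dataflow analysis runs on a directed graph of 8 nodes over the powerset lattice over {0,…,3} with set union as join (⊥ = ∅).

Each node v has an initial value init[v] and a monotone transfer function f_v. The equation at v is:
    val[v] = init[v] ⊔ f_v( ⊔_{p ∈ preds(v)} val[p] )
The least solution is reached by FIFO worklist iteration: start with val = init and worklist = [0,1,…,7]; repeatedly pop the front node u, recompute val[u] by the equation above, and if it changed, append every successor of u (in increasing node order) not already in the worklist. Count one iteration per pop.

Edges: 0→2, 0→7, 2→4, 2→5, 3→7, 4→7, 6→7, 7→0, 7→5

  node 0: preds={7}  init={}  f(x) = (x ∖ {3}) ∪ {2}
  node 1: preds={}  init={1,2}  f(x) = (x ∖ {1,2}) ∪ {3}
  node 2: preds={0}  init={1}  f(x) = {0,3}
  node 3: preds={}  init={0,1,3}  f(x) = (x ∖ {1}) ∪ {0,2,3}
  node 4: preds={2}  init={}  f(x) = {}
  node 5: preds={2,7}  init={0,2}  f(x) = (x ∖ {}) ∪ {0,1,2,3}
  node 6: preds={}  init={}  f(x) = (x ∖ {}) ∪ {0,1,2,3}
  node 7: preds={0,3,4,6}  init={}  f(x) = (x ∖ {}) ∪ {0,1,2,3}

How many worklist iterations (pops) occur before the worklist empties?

Iteration log — 12 steps:
  step 1. node 0  ⊔preds={}  new={2}  old={}  +wl: 
  step 2. node 1  ⊔preds={}  new={1,2,3}  old={1,2}  +wl: 
  step 3. node 2  ⊔preds={2}  new={0,1,3}  old={1}  +wl: 
  step 4. node 3  ⊔preds={}  new={0,1,2,3}  old={0,1,3}  +wl: 
  step 5. node 4  ⊔preds={0,1,3}  new={}  stable
  step 6. node 5  ⊔preds={0,1,3}  new={0,1,2,3}  old={0,2}  +wl: 
  step 7. node 6  ⊔preds={}  new={0,1,2,3}  old={}  +wl: 
  step 8. node 7  ⊔preds={0,1,2,3}  new={0,1,2,3}  old={}  +wl: 0,5
  step 9. node 0  ⊔preds={0,1,2,3}  new={0,1,2}  old={2}  +wl: 2,7
  step 10. node 5  ⊔preds={0,1,2,3}  new={0,1,2,3}  stable
  step 11. node 2  ⊔preds={0,1,2}  new={0,1,3}  stable
  step 12. node 7  ⊔preds={0,1,2,3}  new={0,1,2,3}  stable

Least fixpoint reached:
  node 0: {0,1,2}
  node 1: {1,2,3}
  node 2: {0,1,3}
  node 3: {0,1,2,3}
  node 4: {}
  node 5: {0,1,2,3}
  node 6: {0,1,2,3}
  node 7: {0,1,2,3}

12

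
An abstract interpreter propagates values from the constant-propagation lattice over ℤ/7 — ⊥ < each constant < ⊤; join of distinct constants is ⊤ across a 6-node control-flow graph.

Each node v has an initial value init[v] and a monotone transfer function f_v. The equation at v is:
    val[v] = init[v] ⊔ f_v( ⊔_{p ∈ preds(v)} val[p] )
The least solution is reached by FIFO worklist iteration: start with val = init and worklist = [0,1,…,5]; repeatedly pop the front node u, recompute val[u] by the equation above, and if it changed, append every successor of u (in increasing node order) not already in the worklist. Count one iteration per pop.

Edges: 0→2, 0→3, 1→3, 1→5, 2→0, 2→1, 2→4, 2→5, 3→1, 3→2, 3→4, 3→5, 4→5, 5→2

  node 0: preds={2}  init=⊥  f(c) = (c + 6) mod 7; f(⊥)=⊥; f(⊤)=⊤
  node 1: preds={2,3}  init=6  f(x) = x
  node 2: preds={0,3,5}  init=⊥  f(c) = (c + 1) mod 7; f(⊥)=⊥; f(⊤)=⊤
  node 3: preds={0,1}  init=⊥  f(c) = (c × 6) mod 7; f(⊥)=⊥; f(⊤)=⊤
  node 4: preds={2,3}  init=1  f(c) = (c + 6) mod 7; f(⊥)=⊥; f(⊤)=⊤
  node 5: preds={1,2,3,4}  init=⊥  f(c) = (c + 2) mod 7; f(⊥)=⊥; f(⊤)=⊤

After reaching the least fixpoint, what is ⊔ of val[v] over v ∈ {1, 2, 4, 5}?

Iteration log — 15 steps:
  step 1. node 0  ⊔preds=⊥  new=⊥  stable
  step 2. node 1  ⊔preds=⊥  new=6  stable
  step 3. node 2  ⊔preds=⊥  new=⊥  stable
  step 4. node 3  ⊔preds=6  new=1  old=⊥  +wl: 1,2
  step 5. node 4  ⊔preds=1  new=⊤  old=1  +wl: 
  step 6. node 5  ⊔preds=⊤  new=⊤  old=⊥  +wl: 
  step 7. node 1  ⊔preds=1  new=⊤  old=6  +wl: 3,5
  step 8. node 2  ⊔preds=⊤  new=⊤  old=⊥  +wl: 0,1,4
  step 9. node 3  ⊔preds=⊤  new=⊤  old=1  +wl: 2
  step 10. node 5  ⊔preds=⊤  new=⊤  stable
  step 11. node 0  ⊔preds=⊤  new=⊤  old=⊥  +wl: 3
  step 12. node 1  ⊔preds=⊤  new=⊤  stable
  step 13. node 4  ⊔preds=⊤  new=⊤  stable
  step 14. node 2  ⊔preds=⊤  new=⊤  stable
  step 15. node 3  ⊔preds=⊤  new=⊤  stable

Least fixpoint reached:
  node 0: ⊤
  node 1: ⊤
  node 2: ⊤
  node 3: ⊤
  node 4: ⊤
  node 5: ⊤

⊤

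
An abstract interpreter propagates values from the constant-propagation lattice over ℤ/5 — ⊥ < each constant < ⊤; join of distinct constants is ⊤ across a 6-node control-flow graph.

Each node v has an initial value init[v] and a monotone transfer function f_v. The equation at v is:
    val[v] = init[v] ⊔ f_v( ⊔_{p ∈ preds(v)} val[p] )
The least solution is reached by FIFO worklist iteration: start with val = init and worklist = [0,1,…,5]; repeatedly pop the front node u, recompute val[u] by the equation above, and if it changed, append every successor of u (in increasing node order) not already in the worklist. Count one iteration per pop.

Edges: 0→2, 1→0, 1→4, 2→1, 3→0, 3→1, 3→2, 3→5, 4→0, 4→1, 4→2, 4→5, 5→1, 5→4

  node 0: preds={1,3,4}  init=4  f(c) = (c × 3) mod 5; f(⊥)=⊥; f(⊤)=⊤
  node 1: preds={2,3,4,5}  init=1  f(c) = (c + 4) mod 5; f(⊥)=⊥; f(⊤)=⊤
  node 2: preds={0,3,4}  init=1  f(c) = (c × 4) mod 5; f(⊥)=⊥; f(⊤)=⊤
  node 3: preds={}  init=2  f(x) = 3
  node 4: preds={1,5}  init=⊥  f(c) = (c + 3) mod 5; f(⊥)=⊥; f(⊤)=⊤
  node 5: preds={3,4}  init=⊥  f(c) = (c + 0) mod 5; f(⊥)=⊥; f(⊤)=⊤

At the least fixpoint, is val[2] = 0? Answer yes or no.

Worklist (10 pops):
  #1 pop 0: in=⊤ → ⊤ (was 4); enqueue []
  #2 pop 1: in=⊤ → ⊤ (was 1); enqueue [0]
  #3 pop 2: in=⊤ → ⊤ (was 1); enqueue [1]
  #4 pop 3: in=⊥ → ⊤ (was 2); enqueue [2]
  #5 pop 4: in=⊤ → ⊤ (was ⊥); enqueue []
  #6 pop 5: in=⊤ → ⊤ (was ⊥); enqueue [4]
  #7 pop 0: in=⊤ → ⊤ (no change)
  #8 pop 1: in=⊤ → ⊤ (no change)
  #9 pop 2: in=⊤ → ⊤ (no change)
  #10 pop 4: in=⊤ → ⊤ (no change)

Fixpoint:
  val[0] = ⊤
  val[1] = ⊤
  val[2] = ⊤
  val[3] = ⊤
  val[4] = ⊤
  val[5] = ⊤

no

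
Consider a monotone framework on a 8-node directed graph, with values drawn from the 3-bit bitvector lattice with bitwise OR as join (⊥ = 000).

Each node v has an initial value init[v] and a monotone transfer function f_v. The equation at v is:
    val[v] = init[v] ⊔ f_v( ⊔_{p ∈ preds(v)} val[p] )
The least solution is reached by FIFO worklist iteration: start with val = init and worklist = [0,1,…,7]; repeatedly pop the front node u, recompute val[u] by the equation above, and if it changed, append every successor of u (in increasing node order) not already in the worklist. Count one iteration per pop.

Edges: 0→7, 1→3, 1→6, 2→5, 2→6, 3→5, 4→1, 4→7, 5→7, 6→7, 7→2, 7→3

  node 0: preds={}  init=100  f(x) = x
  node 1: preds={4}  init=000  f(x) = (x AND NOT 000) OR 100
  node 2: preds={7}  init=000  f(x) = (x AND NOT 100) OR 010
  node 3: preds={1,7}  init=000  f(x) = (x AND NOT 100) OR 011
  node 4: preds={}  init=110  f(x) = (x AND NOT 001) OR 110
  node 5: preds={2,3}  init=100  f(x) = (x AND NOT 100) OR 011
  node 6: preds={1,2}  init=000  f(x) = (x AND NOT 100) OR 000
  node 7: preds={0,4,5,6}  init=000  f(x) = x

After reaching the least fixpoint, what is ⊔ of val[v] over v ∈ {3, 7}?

Iteration log — 13 steps:
  step 1. node 0  ⊔preds=000  new=100  stable
  step 2. node 1  ⊔preds=110  new=110  old=000  +wl: 
  step 3. node 2  ⊔preds=000  new=010  old=000  +wl: 
  step 4. node 3  ⊔preds=110  new=011  old=000  +wl: 
  step 5. node 4  ⊔preds=000  new=110  stable
  step 6. node 5  ⊔preds=011  new=111  old=100  +wl: 
  step 7. node 6  ⊔preds=110  new=010  old=000  +wl: 
  step 8. node 7  ⊔preds=111  new=111  old=000  +wl: 2,3
  step 9. node 2  ⊔preds=111  new=011  old=010  +wl: 5,6
  step 10. node 3  ⊔preds=111  new=011  stable
  step 11. node 5  ⊔preds=011  new=111  stable
  step 12. node 6  ⊔preds=111  new=011  old=010  +wl: 7
  step 13. node 7  ⊔preds=111  new=111  stable

Least fixpoint reached:
  node 0: 100
  node 1: 110
  node 2: 011
  node 3: 011
  node 4: 110
  node 5: 111
  node 6: 011
  node 7: 111

111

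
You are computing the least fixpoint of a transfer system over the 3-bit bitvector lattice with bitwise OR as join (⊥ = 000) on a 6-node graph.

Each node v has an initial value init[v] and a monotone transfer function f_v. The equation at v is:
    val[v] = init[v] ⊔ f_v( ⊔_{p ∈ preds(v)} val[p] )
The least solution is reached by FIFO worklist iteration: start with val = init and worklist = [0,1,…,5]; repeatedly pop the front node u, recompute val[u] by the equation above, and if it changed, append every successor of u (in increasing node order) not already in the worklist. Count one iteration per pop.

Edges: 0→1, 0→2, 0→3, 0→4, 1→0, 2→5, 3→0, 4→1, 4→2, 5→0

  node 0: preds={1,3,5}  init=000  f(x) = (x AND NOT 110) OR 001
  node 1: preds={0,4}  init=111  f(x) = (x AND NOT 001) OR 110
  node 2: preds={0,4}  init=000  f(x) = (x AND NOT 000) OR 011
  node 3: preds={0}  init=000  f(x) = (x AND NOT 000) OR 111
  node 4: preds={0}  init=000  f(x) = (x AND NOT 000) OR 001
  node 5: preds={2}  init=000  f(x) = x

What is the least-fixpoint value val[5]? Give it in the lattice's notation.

Iteration log — 9 steps:
  step 1. node 0  ⊔preds=111  new=001  old=000  +wl: 
  step 2. node 1  ⊔preds=001  new=111  stable
  step 3. node 2  ⊔preds=001  new=011  old=000  +wl: 
  step 4. node 3  ⊔preds=001  new=111  old=000  +wl: 0
  step 5. node 4  ⊔preds=001  new=001  old=000  +wl: 1,2
  step 6. node 5  ⊔preds=011  new=011  old=000  +wl: 
  step 7. node 0  ⊔preds=111  new=001  stable
  step 8. node 1  ⊔preds=001  new=111  stable
  step 9. node 2  ⊔preds=001  new=011  stable

Least fixpoint reached:
  node 0: 001
  node 1: 111
  node 2: 011
  node 3: 111
  node 4: 001
  node 5: 011

011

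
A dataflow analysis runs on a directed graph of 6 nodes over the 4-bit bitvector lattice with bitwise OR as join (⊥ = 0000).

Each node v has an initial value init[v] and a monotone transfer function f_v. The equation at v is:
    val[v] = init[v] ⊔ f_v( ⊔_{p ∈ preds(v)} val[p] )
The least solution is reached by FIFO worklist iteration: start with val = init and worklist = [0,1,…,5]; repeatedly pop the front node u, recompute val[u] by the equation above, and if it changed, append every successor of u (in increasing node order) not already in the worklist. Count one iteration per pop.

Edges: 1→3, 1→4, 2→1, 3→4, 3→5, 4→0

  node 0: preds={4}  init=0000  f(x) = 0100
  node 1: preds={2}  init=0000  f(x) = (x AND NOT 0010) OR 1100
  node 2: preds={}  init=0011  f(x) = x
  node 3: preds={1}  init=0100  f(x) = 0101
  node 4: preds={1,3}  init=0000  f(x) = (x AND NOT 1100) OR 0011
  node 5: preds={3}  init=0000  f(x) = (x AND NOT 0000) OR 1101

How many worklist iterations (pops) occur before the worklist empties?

7

Trace (7 dequeues):
  [1] u=0 | in 0000 | out 0100 | prev 0000 | push {}
  [2] u=1 | in 0011 | out 1101 | prev 0000 | push {}
  [3] u=2 | in 0000 | out 0011 | ==
  [4] u=3 | in 1101 | out 0101 | prev 0100 | push {}
  [5] u=4 | in 1101 | out 0011 | prev 0000 | push {0}
  [6] u=5 | in 0101 | out 1101 | prev 0000 | push {}
  [7] u=0 | in 0011 | out 0100 | ==

Converged values:
  [0] 0100
  [1] 1101
  [2] 0011
  [3] 0101
  [4] 0011
  [5] 1101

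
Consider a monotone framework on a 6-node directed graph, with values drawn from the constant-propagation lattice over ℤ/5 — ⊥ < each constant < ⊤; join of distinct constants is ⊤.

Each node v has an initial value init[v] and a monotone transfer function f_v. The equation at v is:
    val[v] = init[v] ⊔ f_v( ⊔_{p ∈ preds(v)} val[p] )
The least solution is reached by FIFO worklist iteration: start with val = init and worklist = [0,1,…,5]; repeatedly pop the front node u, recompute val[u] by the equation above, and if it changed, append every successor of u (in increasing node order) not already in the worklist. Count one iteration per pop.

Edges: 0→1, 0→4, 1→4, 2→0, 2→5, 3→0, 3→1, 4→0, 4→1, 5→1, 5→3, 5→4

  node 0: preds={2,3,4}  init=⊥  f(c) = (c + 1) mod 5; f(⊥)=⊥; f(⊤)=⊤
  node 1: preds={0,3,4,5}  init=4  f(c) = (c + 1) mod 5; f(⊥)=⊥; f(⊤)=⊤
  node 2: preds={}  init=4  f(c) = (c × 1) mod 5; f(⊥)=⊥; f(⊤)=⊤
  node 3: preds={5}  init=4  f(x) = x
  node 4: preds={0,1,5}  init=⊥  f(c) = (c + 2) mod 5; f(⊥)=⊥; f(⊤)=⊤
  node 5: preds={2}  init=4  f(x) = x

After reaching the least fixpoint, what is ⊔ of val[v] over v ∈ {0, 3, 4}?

Trace (9 dequeues):
  [1] u=0 | in 4 | out 0 | prev ⊥ | push {}
  [2] u=1 | in ⊤ | out ⊤ | prev 4 | push {}
  [3] u=2 | in ⊥ | out 4 | ==
  [4] u=3 | in 4 | out 4 | ==
  [5] u=4 | in ⊤ | out ⊤ | prev ⊥ | push {0,1}
  [6] u=5 | in 4 | out 4 | ==
  [7] u=0 | in ⊤ | out ⊤ | prev 0 | push {4}
  [8] u=1 | in ⊤ | out ⊤ | ==
  [9] u=4 | in ⊤ | out ⊤ | ==

Converged values:
  [0] ⊤
  [1] ⊤
  [2] 4
  [3] 4
  [4] ⊤
  [5] 4

⊤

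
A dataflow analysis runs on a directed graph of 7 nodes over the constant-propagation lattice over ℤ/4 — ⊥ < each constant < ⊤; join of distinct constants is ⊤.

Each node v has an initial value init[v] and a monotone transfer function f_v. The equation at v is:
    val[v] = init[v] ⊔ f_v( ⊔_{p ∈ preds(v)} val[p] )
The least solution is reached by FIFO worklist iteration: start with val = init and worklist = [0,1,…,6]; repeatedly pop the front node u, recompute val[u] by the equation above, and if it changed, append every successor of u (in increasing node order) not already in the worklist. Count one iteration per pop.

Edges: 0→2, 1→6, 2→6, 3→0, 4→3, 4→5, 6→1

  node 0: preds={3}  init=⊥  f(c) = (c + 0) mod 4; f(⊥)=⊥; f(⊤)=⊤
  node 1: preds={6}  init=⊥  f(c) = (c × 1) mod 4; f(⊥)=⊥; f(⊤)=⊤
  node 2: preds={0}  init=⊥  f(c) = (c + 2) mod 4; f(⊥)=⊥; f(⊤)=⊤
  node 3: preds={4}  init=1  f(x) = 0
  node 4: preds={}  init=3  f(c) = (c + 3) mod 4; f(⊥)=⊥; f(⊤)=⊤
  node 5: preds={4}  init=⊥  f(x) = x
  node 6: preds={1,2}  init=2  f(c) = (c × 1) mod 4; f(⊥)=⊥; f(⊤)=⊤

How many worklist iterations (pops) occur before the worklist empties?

Iteration log — 11 steps:
  step 1. node 0  ⊔preds=1  new=1  old=⊥  +wl: 
  step 2. node 1  ⊔preds=2  new=2  old=⊥  +wl: 
  step 3. node 2  ⊔preds=1  new=3  old=⊥  +wl: 
  step 4. node 3  ⊔preds=3  new=⊤  old=1  +wl: 0
  step 5. node 4  ⊔preds=⊥  new=3  stable
  step 6. node 5  ⊔preds=3  new=3  old=⊥  +wl: 
  step 7. node 6  ⊔preds=⊤  new=⊤  old=2  +wl: 1
  step 8. node 0  ⊔preds=⊤  new=⊤  old=1  +wl: 2
  step 9. node 1  ⊔preds=⊤  new=⊤  old=2  +wl: 6
  step 10. node 2  ⊔preds=⊤  new=⊤  old=3  +wl: 
  step 11. node 6  ⊔preds=⊤  new=⊤  stable

Least fixpoint reached:
  node 0: ⊤
  node 1: ⊤
  node 2: ⊤
  node 3: ⊤
  node 4: 3
  node 5: 3
  node 6: ⊤

11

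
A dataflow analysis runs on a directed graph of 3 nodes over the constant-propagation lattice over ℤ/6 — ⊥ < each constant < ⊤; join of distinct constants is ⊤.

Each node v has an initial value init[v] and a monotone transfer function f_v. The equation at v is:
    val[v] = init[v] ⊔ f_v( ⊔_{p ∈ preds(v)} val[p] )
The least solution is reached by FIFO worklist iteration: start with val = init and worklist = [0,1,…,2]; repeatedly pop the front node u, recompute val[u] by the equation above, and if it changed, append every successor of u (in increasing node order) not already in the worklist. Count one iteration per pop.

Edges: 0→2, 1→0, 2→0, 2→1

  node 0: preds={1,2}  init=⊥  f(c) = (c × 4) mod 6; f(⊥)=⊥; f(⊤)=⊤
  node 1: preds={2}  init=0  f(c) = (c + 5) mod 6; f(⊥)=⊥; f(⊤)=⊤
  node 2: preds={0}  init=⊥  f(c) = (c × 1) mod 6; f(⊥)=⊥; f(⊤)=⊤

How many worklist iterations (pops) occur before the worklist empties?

Worklist (9 pops):
  #1 pop 0: in=0 → 0 (was ⊥); enqueue []
  #2 pop 1: in=⊥ → 0 (no change)
  #3 pop 2: in=0 → 0 (was ⊥); enqueue [0,1]
  #4 pop 0: in=0 → 0 (no change)
  #5 pop 1: in=0 → ⊤ (was 0); enqueue [0]
  #6 pop 0: in=⊤ → ⊤ (was 0); enqueue [2]
  #7 pop 2: in=⊤ → ⊤ (was 0); enqueue [0,1]
  #8 pop 0: in=⊤ → ⊤ (no change)
  #9 pop 1: in=⊤ → ⊤ (no change)

Fixpoint:
  val[0] = ⊤
  val[1] = ⊤
  val[2] = ⊤

9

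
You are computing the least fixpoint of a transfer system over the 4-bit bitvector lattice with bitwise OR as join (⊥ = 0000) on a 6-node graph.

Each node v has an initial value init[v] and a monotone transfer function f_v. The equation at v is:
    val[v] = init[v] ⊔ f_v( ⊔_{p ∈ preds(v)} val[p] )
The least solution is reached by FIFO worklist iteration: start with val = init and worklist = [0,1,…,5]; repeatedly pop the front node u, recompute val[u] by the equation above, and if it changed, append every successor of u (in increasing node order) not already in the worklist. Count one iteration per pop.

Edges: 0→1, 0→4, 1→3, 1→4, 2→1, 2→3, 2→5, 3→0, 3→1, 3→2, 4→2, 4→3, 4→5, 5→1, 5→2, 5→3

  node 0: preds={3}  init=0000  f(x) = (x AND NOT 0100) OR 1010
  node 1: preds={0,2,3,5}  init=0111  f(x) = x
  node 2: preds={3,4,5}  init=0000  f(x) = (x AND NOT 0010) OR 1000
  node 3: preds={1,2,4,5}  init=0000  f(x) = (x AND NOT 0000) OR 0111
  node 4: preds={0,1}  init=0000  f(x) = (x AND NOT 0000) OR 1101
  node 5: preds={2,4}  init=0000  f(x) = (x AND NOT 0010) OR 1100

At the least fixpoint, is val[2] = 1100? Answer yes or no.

Iteration log — 13 steps:
  step 1. node 0  ⊔preds=0000  new=1010  old=0000  +wl: 
  step 2. node 1  ⊔preds=1010  new=1111  old=0111  +wl: 
  step 3. node 2  ⊔preds=0000  new=1000  old=0000  +wl: 1
  step 4. node 3  ⊔preds=1111  new=1111  old=0000  +wl: 0,2
  step 5. node 4  ⊔preds=1111  new=1111  old=0000  +wl: 3
  step 6. node 5  ⊔preds=1111  new=1101  old=0000  +wl: 
  step 7. node 1  ⊔preds=1111  new=1111  stable
  step 8. node 0  ⊔preds=1111  new=1011  old=1010  +wl: 1,4
  step 9. node 2  ⊔preds=1111  new=1101  old=1000  +wl: 5
  step 10. node 3  ⊔preds=1111  new=1111  stable
  step 11. node 1  ⊔preds=1111  new=1111  stable
  step 12. node 4  ⊔preds=1111  new=1111  stable
  step 13. node 5  ⊔preds=1111  new=1101  stable

Least fixpoint reached:
  node 0: 1011
  node 1: 1111
  node 2: 1101
  node 3: 1111
  node 4: 1111
  node 5: 1101

no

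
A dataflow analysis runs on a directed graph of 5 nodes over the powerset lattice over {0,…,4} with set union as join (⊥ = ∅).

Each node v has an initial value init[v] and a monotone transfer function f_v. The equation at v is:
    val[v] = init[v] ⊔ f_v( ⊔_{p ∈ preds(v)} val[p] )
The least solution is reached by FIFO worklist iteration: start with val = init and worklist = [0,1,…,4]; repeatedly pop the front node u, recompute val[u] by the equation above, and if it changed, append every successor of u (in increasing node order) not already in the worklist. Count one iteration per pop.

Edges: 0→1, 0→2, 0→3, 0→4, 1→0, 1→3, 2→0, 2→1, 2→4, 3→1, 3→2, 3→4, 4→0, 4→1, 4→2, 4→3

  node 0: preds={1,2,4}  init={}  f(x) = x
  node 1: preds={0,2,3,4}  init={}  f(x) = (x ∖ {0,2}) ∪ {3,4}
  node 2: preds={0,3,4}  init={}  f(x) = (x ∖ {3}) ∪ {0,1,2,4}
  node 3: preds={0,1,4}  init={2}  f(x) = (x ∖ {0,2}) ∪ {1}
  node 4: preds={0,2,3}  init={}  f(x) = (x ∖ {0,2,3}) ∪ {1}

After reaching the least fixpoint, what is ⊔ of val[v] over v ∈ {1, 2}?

Worklist (11 pops):
  #1 pop 0: in={} → {} (no change)
  #2 pop 1: in={2} → {3,4} (was {}); enqueue [0]
  #3 pop 2: in={2} → {0,1,2,4} (was {}); enqueue [1]
  #4 pop 3: in={3,4} → {1,2,3,4} (was {2}); enqueue [2]
  #5 pop 4: in={0,1,2,3,4} → {1,4} (was {}); enqueue [3]
  #6 pop 0: in={0,1,2,3,4} → {0,1,2,3,4} (was {}); enqueue [4]
  #7 pop 1: in={0,1,2,3,4} → {1,3,4} (was {3,4}); enqueue [0]
  #8 pop 2: in={0,1,2,3,4} → {0,1,2,4} (no change)
  #9 pop 3: in={0,1,2,3,4} → {1,2,3,4} (no change)
  #10 pop 4: in={0,1,2,3,4} → {1,4} (no change)
  #11 pop 0: in={0,1,2,3,4} → {0,1,2,3,4} (no change)

Fixpoint:
  val[0] = {0,1,2,3,4}
  val[1] = {1,3,4}
  val[2] = {0,1,2,4}
  val[3] = {1,2,3,4}
  val[4] = {1,4}

{0,1,2,3,4}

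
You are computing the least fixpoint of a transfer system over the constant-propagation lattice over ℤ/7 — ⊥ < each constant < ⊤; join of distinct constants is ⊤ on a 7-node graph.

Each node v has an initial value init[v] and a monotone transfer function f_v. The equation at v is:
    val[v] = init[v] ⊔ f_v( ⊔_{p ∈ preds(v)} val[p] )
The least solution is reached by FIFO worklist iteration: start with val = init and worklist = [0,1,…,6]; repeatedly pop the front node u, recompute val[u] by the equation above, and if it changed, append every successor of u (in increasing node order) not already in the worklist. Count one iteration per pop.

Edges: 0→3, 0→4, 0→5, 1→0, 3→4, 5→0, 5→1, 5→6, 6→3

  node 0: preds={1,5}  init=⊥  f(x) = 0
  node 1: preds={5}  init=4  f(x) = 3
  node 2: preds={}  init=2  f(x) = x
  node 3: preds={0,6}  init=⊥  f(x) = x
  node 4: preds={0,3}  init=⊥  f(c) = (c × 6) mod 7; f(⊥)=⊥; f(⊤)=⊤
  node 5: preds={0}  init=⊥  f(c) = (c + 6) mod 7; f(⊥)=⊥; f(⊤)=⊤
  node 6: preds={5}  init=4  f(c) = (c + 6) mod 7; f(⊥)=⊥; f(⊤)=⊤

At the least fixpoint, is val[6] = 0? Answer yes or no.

Iteration log — 10 steps:
  step 1. node 0  ⊔preds=4  new=0  old=⊥  +wl: 
  step 2. node 1  ⊔preds=⊥  new=⊤  old=4  +wl: 0
  step 3. node 2  ⊔preds=⊥  new=2  stable
  step 4. node 3  ⊔preds=⊤  new=⊤  old=⊥  +wl: 
  step 5. node 4  ⊔preds=⊤  new=⊤  old=⊥  +wl: 
  step 6. node 5  ⊔preds=0  new=6  old=⊥  +wl: 1
  step 7. node 6  ⊔preds=6  new=⊤  old=4  +wl: 3
  step 8. node 0  ⊔preds=⊤  new=0  stable
  step 9. node 1  ⊔preds=6  new=⊤  stable
  step 10. node 3  ⊔preds=⊤  new=⊤  stable

Least fixpoint reached:
  node 0: 0
  node 1: ⊤
  node 2: 2
  node 3: ⊤
  node 4: ⊤
  node 5: 6
  node 6: ⊤

no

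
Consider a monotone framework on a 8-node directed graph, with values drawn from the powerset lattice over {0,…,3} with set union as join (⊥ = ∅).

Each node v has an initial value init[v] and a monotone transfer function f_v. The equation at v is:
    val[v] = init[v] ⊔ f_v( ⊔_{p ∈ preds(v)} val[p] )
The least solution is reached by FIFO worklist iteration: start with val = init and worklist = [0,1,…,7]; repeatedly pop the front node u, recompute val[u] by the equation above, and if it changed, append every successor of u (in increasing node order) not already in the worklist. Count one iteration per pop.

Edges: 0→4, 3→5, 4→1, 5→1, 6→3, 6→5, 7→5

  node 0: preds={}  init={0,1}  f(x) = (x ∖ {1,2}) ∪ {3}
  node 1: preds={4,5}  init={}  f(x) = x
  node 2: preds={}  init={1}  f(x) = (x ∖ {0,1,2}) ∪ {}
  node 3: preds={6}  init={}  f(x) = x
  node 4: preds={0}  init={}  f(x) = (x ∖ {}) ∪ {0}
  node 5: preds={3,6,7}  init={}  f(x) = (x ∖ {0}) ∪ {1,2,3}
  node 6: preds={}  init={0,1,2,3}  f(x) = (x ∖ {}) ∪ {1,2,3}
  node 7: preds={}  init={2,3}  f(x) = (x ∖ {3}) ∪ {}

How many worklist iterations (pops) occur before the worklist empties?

9

Iteration log — 9 steps:
  step 1. node 0  ⊔preds={}  new={0,1,3}  old={0,1}  +wl: 
  step 2. node 1  ⊔preds={}  new={}  stable
  step 3. node 2  ⊔preds={}  new={1}  stable
  step 4. node 3  ⊔preds={0,1,2,3}  new={0,1,2,3}  old={}  +wl: 
  step 5. node 4  ⊔preds={0,1,3}  new={0,1,3}  old={}  +wl: 1
  step 6. node 5  ⊔preds={0,1,2,3}  new={1,2,3}  old={}  +wl: 
  step 7. node 6  ⊔preds={}  new={0,1,2,3}  stable
  step 8. node 7  ⊔preds={}  new={2,3}  stable
  step 9. node 1  ⊔preds={0,1,2,3}  new={0,1,2,3}  old={}  +wl: 

Least fixpoint reached:
  node 0: {0,1,3}
  node 1: {0,1,2,3}
  node 2: {1}
  node 3: {0,1,2,3}
  node 4: {0,1,3}
  node 5: {1,2,3}
  node 6: {0,1,2,3}
  node 7: {2,3}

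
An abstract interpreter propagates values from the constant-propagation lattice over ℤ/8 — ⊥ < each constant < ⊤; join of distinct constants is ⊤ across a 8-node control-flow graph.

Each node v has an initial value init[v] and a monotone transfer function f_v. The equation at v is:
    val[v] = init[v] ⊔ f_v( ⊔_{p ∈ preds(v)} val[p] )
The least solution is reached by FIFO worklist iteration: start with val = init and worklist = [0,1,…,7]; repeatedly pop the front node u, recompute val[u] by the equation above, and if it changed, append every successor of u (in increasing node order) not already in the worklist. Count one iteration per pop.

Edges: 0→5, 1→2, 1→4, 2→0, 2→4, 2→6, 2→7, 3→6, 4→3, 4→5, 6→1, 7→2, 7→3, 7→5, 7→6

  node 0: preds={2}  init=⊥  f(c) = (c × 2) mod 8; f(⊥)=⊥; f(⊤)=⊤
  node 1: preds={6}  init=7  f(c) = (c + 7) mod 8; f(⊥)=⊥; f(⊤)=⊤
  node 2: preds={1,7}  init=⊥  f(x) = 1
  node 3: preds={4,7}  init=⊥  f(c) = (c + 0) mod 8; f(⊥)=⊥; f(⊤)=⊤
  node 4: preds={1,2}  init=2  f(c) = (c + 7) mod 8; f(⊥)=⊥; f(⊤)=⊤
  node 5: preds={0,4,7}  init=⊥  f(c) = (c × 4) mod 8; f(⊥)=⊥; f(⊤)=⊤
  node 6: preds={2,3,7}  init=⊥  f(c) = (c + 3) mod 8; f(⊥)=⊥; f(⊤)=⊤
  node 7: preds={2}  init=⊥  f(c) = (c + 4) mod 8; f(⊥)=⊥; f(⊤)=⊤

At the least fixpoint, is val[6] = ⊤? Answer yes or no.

yes

Trace (15 dequeues):
  [1] u=0 | in ⊥ | out ⊥ | ==
  [2] u=1 | in ⊥ | out 7 | ==
  [3] u=2 | in 7 | out 1 | prev ⊥ | push {0}
  [4] u=3 | in 2 | out 2 | prev ⊥ | push {}
  [5] u=4 | in ⊤ | out ⊤ | prev 2 | push {3}
  [6] u=5 | in ⊤ | out ⊤ | prev ⊥ | push {}
  [7] u=6 | in ⊤ | out ⊤ | prev ⊥ | push {1}
  [8] u=7 | in 1 | out 5 | prev ⊥ | push {2,5,6}
  [9] u=0 | in 1 | out 2 | prev ⊥ | push {}
  [10] u=3 | in ⊤ | out ⊤ | prev 2 | push {}
  [11] u=1 | in ⊤ | out ⊤ | prev 7 | push {4}
  [12] u=2 | in ⊤ | out 1 | ==
  [13] u=5 | in ⊤ | out ⊤ | ==
  [14] u=6 | in ⊤ | out ⊤ | ==
  [15] u=4 | in ⊤ | out ⊤ | ==

Converged values:
  [0] 2
  [1] ⊤
  [2] 1
  [3] ⊤
  [4] ⊤
  [5] ⊤
  [6] ⊤
  [7] 5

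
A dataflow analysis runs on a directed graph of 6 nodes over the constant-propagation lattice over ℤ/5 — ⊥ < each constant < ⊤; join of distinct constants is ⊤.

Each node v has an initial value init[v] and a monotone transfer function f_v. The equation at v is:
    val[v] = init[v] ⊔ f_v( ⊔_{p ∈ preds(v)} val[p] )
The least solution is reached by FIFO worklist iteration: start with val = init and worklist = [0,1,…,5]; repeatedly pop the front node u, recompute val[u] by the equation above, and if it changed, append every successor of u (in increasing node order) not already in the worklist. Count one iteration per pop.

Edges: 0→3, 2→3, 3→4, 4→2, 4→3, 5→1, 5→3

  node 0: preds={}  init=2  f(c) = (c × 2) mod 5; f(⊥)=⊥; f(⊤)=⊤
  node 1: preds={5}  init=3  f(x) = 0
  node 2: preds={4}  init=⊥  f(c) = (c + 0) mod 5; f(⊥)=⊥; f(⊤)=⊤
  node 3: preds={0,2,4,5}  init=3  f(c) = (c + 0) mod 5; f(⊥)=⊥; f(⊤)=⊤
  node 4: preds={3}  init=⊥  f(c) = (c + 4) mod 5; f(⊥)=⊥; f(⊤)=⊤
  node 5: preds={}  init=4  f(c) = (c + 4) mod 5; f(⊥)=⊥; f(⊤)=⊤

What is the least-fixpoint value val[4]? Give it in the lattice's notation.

Trace (8 dequeues):
  [1] u=0 | in ⊥ | out 2 | ==
  [2] u=1 | in 4 | out ⊤ | prev 3 | push {}
  [3] u=2 | in ⊥ | out ⊥ | ==
  [4] u=3 | in ⊤ | out ⊤ | prev 3 | push {}
  [5] u=4 | in ⊤ | out ⊤ | prev ⊥ | push {2,3}
  [6] u=5 | in ⊥ | out 4 | ==
  [7] u=2 | in ⊤ | out ⊤ | prev ⊥ | push {}
  [8] u=3 | in ⊤ | out ⊤ | ==

Converged values:
  [0] 2
  [1] ⊤
  [2] ⊤
  [3] ⊤
  [4] ⊤
  [5] 4

⊤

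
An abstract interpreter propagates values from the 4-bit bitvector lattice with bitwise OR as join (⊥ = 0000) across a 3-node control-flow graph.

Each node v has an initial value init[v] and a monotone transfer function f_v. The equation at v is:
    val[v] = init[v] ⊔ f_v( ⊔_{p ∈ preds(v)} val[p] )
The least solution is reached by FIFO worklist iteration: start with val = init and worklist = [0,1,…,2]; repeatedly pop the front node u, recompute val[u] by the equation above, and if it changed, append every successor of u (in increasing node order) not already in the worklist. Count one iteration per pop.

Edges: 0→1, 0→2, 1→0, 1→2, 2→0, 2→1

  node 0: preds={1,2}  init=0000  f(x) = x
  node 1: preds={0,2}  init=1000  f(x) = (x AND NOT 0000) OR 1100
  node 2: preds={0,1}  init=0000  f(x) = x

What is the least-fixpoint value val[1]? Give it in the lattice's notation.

Worklist (6 pops):
  #1 pop 0: in=1000 → 1000 (was 0000); enqueue []
  #2 pop 1: in=1000 → 1100 (was 1000); enqueue [0]
  #3 pop 2: in=1100 → 1100 (was 0000); enqueue [1]
  #4 pop 0: in=1100 → 1100 (was 1000); enqueue [2]
  #5 pop 1: in=1100 → 1100 (no change)
  #6 pop 2: in=1100 → 1100 (no change)

Fixpoint:
  val[0] = 1100
  val[1] = 1100
  val[2] = 1100

1100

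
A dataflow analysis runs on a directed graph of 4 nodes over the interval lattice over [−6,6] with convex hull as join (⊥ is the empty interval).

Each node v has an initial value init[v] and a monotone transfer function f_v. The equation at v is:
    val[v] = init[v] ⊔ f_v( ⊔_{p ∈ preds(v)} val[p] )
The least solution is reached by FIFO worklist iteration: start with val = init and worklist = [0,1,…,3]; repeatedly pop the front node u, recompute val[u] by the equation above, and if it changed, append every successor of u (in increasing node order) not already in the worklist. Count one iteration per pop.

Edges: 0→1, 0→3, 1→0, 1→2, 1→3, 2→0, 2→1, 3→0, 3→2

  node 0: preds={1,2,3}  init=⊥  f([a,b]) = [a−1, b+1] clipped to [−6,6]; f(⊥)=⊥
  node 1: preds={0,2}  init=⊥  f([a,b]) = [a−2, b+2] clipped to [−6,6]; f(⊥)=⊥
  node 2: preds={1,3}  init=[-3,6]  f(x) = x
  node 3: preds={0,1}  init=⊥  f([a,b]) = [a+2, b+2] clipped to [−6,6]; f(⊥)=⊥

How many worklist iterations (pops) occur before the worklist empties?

Trace (8 dequeues):
  [1] u=0 | in [-3,6] | out [-4,6] | prev ⊥ | push {}
  [2] u=1 | in [-4,6] | out [-6,6] | prev ⊥ | push {0}
  [3] u=2 | in [-6,6] | out [-6,6] | prev [-3,6] | push {1}
  [4] u=3 | in [-6,6] | out [-4,6] | prev ⊥ | push {2}
  [5] u=0 | in [-6,6] | out [-6,6] | prev [-4,6] | push {3}
  [6] u=1 | in [-6,6] | out [-6,6] | ==
  [7] u=2 | in [-6,6] | out [-6,6] | ==
  [8] u=3 | in [-6,6] | out [-4,6] | ==

Converged values:
  [0] [-6,6]
  [1] [-6,6]
  [2] [-6,6]
  [3] [-4,6]

8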